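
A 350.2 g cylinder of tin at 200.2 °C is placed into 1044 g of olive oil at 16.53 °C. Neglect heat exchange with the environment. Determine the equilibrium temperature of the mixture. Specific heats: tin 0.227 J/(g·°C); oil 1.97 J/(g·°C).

T_f ≈ 23.4 °C

Net heat exchanged in the isolated system is zero:
350.2*0.227*(T − 200.2) + 1044*1.97*(T − 16.53) = 0
79.5(T − 200.2) + 2056.7(T − 16.53) = 0
(79.5 + 2056.7) T = 79.5*200.2 + 2056.7*16.53
T = 49912/2136.2 ≈ 23.37 °C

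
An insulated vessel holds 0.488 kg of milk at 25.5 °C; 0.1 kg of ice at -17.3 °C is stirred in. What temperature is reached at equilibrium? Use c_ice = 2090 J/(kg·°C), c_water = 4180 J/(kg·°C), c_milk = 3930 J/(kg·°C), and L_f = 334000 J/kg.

T_f ≈ 5.1 °C

Energy conservation, ΣQ = 0:
ice -17.3→0 °C: 0.1·2090·17.3 = 3615.7; fusion: m_ice L_f = 0.1·334000 = 33400; meltwater 0→T: 0.1·4180·T = 418 T; milk: 1917.8(T − 25.5)
2335.8 T = 48905 − 37016 = 11889
T ≈ 5.09 °C — above 0 °C, consistent with complete melting.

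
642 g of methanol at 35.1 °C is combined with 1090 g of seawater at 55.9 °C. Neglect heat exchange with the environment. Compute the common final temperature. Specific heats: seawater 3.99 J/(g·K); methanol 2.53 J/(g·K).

T_f ≈ 50.2 °C

Energy conservation, ΣQ = 0:
1090·3.99·(T − 55.9) + 642·2.53·(T − 35.1) = 0
4349.1(T − 55.9) + 1624.3(T − 35.1) = 0
5973.4 T = 300126
T = 300126/5973.4 ≈ 50.24 °C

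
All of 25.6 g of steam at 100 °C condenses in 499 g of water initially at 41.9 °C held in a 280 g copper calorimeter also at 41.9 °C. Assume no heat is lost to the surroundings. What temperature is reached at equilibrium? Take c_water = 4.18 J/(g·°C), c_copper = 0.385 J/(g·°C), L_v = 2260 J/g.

T_f ≈ 69.8 °C

Energy balance with sensible and latent terms:
latent heat released on condensation: 25.6×2260 = 57856
  condensed water 100 °C→T: 107.01(T − 100)
  water warms: 499×4.18×(T − 41.9) = 2085.8(T − 41.9)
  cup: 107.8(T − 41.9)
2300.6 T = 57856 + 10701 + 91913 = 160469
T ≈ 69.75 °C, under the boiling point, so the assumption holds.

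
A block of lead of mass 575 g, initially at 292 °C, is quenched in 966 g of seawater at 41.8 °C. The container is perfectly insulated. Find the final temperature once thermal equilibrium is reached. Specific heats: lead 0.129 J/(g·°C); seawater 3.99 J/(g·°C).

T_f ≈ 46.5 °C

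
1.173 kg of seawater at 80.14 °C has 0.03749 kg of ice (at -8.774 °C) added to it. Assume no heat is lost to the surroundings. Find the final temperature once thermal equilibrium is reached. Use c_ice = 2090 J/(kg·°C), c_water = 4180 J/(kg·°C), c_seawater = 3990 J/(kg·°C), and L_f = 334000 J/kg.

Energy conservation, ΣQ = 0:
warm ice to 0 °C: 0.03749·2090·(0 − (-8.774)) = 687.48
  fusion: m_ice L_f = 0.03749·334000 = 12522
  meltwater 0→T: 0.03749·4180·T = 156.71 T
  seawater cools: 1.173·3990·(T − 80.14) = 4680.3(T − 80.14)
4837 T = 375077 − 13209 = 361868
T ≈ 74.81 °C (positive, so assuming full melt was valid).

T_f ≈ 74.8 °C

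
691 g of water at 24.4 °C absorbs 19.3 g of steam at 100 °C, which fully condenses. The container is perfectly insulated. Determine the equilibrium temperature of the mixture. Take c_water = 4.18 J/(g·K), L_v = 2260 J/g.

T_f ≈ 41.1 °C

Taking heat into each body as positive, Σ m c ΔT = 0:
condense steam: −19.3·2260 = −43618; condensate cools 100→T: 19.3·4.18·(T − 100) = 80.67(T − 100); original water: 2888.4(T − 24.4)
2969.1 T = 43618 + 8067.4 + 70476 = 122162
T ≈ 41.15 °C — below 100 °C, confirming all the steam condensed.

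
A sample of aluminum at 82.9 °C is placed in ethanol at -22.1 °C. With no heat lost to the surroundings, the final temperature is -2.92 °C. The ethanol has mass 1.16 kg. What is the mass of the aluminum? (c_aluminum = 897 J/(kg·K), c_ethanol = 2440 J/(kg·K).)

Net heat exchanged in the isolated system is zero:
m×897×(-2.92 − 82.9) + 1.16×2440×(-2.92 − (-22.1)) = 0
-76981 m = -54287
m = -54287/-76981 ≈ 0.7052 kg

m ≈ 0.705 kg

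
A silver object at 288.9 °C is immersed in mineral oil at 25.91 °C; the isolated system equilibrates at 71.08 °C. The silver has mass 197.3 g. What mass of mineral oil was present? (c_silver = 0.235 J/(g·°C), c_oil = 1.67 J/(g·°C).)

Let T be the final temperature. ΣQ_i = 0:
197.3×0.235×(71.08 − 288.9) + m×1.67×(71.08 − 25.91) = 0
75.43 m = 10099
m = 10099/75.43 ≈ 133.9 g

m ≈ 134 g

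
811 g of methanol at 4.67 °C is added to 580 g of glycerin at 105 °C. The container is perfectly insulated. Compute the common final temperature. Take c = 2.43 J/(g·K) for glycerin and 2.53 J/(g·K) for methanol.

With ΣQ=0 the equilibrium temperature is the m·c-weighted mean:
T_f = (1409.4×105 + 2051.8×4.67) / (1409.4 + 2051.8)
    = 157569 / 3461.2 ≈ 45.52 °C

T_f ≈ 45.5 °C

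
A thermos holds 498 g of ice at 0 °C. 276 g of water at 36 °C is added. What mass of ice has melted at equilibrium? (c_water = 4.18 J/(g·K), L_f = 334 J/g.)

m_melted ≈ 124 g

Heat available from the water dropping to 0 °C: 276×4.18×36 = 41532 J.
Fully melting the ice requires m_ice L_f = 498×334 = 166332 J.
Since 41532 < 166332 J, not all the ice melts; equilibrium is at 0 °C.
m_melted×334 = 41532  ⇒  m_melted ≈ 124.3 g.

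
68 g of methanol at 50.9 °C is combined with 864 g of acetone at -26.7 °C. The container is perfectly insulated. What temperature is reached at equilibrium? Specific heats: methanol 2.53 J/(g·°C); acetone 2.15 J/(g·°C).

T_f ≈ -20.1 °C

With ΣQ=0 the equilibrium temperature is the m·c-weighted mean:
T_f = (172.04·50.9 + 1857.6·(-26.7)) / (172.04 + 1857.6)
    = -40841 / 2029.6 ≈ -20.12 °C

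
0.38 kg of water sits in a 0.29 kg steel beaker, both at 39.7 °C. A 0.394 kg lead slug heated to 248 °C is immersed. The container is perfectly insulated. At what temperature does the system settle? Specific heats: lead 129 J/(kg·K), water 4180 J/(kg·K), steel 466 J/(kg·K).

T_f ≈ 45.7 °C

Taking heat into each body as positive, Σ m c ΔT = 0:
0.394*129*(T − 248) + 0.38*4180*(T − 39.7) + 0.29*466*(T − 39.7) = 0
1774.4 T = 81029
T ≈ 45.67 °C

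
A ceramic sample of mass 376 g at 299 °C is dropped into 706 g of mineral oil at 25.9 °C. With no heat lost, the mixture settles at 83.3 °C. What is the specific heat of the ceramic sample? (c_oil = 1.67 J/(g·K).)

Heat lost by the ceramic sample = heat gained by the oil:
376·c·(299 − 83.3) = 706·1.67·(83.3 − 25.9)
81103 c = 67676  ⇒  c ≈ 0.8344 J/(g·K)

c ≈ 0.834 J/(g·K)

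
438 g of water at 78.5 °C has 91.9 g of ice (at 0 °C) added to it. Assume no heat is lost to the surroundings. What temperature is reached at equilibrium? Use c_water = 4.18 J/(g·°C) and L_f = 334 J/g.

T_f ≈ 51.0 °C

Energy balance with sensible and latent terms:
fusion: m_ice L_f = 91.9·334 = 30695; warm the meltwater: 384.14 T; water: 1830.8(T − 78.5)
2215 T = 143721 − 30695 = 113026
T ≈ 51.03 °C (positive, so assuming full melt was valid).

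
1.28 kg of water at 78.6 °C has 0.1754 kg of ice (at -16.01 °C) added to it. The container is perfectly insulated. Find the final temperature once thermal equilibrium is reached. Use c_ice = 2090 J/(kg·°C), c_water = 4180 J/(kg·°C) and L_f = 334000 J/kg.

T_f ≈ 58.5 °C

Setting the total heat transfer to zero:
ice -16.01→0 °C: 0.1754·2090·16.01 = 5869; latent heat to melt: 0.1754·334000 = 58584; warm the meltwater: 733.17 T; water cools: 1.28·4180·(T − 78.6) = 5350.4(T − 78.6)
6083.6 T = 420541 − 64453 = 356089
T ≈ 58.53 °C. Since T > 0 °C, the all-ice-melts assumption holds.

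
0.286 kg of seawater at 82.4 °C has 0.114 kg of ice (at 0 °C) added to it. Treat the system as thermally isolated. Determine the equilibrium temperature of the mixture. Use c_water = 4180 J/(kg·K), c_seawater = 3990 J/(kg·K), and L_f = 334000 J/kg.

T_f ≈ 34.6 °C

Setting the total heat transfer to zero:
melt ice: 0.114×334000 = 38076
  warm the meltwater: 476.52 T
  seawater: 1141.1(T − 82.4)
1617.7 T = 94030 − 38076 = 55954
T ≈ 34.59 °C — above 0 °C, consistent with complete melting.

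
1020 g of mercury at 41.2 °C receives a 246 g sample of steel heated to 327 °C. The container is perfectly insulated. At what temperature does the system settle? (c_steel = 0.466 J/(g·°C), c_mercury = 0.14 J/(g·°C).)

Energy conservation, ΣQ = 0:
246*0.466*(T − 327) + 1020*0.14*(T − 41.2) = 0
114.64(T − 327) + 142.8(T − 41.2) = 0
(114.64 + 142.8) T = 114.64*327 + 142.8*41.2
T ≈ 168.47 °C

T_f ≈ 168.5 °C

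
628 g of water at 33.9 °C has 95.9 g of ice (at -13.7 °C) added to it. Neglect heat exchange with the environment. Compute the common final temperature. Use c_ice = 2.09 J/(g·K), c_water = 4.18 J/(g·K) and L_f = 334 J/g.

Energy balance with sensible and latent terms:
warm ice to 0 °C: 95.9×2.09×(0 − (-13.7)) = 2745.9; fusion: m_ice L_f = 95.9×334 = 32031; warm the meltwater: 400.86 T; water: 2625(T − 33.9)
3025.9 T = 88989 − 34777 = 54212
T ≈ 17.92 °C (positive, so assuming full melt was valid).

T_f ≈ 17.9 °C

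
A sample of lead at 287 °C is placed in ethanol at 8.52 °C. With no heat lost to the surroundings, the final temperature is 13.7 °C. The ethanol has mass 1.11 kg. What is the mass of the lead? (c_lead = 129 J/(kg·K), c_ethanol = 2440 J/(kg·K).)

m ≈ 0.398 kg

Heat lost by the lead = heat gained by the ethanol:
m×129×(287 − 13.7) = 1.11×2440×(13.7 − 8.52)
35256 m = 14030  ⇒  m ≈ 0.3979 kg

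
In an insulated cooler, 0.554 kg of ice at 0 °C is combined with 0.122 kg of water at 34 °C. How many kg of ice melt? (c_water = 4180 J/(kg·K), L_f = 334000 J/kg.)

m_melted ≈ 0.0519 kg

Water can give up m c ΔT = 0.122·4180·34 = 17339 J before reaching 0 °C.
Fully melting the ice requires m_ice L_f = 0.554·334000 = 185036 J.
That's not enough to melt it all — equilibrium is at 0 °C with ice remaining.
m_melted·334000 = 17339  ⇒  m_melted ≈ 0.05191 kg.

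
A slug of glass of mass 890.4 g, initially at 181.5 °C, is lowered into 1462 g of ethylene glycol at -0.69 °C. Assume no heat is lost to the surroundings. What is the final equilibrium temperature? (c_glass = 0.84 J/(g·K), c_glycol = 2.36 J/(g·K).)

T_f ≈ 31.8 °C

Taking heat into each body as positive, Σ m c ΔT = 0:
890.4*0.84*(T − 181.5) + 1462*2.36*(T − (-0.69)) = 0
747.94(T − 181.5) + 3450.3(T − (-0.69)) = 0
4198.3 T = 133370
T ≈ 31.77 °C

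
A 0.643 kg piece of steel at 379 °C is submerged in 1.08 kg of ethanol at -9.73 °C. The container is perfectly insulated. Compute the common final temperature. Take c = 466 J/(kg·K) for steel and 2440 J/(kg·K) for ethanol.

T_f ≈ 30.0 °C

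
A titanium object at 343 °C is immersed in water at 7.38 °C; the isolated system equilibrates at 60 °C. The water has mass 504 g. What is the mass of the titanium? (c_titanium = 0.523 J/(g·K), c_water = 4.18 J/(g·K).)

m ≈ 749 g

Heat gained plus heat lost sum to zero:
m·0.523·(60 − 343) + 504·4.18·(60 − 7.38) = 0
-148.01 m = -110856
m = -110856/-148.01 ≈ 749 g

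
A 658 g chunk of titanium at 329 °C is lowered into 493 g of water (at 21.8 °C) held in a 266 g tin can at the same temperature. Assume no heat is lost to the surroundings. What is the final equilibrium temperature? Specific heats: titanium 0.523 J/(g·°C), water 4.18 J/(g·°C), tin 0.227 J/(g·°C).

T_f ≈ 64.7 °C

T_f = Σ m_i c_i T_i / Σ m_i c_i:
T_f = (344.13·329 + 2060.7·21.8 + 60.38·21.8) / (344.13 + 2060.7 + 60.38)
    = 159461 / 2465.3 ≈ 64.68 °C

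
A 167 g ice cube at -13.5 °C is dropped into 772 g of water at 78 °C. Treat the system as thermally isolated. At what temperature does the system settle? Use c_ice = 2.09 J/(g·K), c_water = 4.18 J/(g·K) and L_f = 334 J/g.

T_f ≈ 48.7 °C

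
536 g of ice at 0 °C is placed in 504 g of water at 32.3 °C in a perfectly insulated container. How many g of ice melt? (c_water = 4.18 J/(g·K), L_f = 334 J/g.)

m_melted ≈ 204 g

Heat available from the water dropping to 0 °C: 504·4.18·32.3 = 68047 J.
To melt every bit of ice: 536·334 = 179024 J.
68047 J < 179024 J, so only part of the ice melts and the system sits at 0 °C.
Mass melted = 68047/334 ≈ 203.7 g.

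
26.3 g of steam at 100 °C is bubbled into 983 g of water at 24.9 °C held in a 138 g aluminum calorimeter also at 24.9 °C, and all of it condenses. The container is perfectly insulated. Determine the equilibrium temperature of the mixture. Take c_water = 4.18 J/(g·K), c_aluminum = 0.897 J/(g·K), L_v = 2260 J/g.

Heat gained plus heat lost sum to zero:
steam→water at 100 °C releases m L_v = 26.3·2260 = 59438; condensate cools 100→T: 26.3·4.18·(T − 100) = 109.93(T − 100); water warms: 983·4.18·(T − 24.9) = 4108.9(T − 24.9); aluminum cup: 138·0.897·(T − 24.9) = 123.79(T − 24.9)
4342.7 T = 59438 + 10993 + 105395 = 175826
T ≈ 40.49 °C (< 100 °C, so full condensation is consistent).

T_f ≈ 40.5 °C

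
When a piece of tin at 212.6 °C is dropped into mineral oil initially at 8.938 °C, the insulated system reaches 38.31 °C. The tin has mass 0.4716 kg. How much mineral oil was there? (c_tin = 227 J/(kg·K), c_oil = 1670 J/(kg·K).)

m ≈ 0.38 kg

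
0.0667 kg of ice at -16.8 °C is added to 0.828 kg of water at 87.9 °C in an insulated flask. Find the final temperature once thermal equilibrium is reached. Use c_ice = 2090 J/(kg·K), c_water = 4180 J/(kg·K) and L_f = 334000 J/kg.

Energy balance with sensible and latent terms:
warm ice to 0 °C: 0.0667·2090·(0 − (-16.8)) = 2342; fusion: m_ice L_f = 0.0667·334000 = 22278; meltwater 0→T: 0.0667·4180·T = 278.81 T; water: 3461(T − 87.9)
3739.8 T = 304225 − 24620 = 279606
T ≈ 74.76 °C. Since T > 0 °C, the all-ice-melts assumption holds.

T_f ≈ 74.8 °C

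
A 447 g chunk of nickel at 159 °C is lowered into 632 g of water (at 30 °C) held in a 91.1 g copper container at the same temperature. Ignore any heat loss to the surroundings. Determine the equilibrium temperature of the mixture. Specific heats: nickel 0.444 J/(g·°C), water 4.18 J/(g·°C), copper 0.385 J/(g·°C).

T_f ≈ 38.9 °C

Net heat exchanged in the isolated system is zero:
447×0.444×(T − 159) + 632×4.18×(T − 30) + 91.1×0.385×(T − 30) = 0
198.47(T − 159) + 2641.8(T − 30) + 35.07(T − 30) = 0
2875.3 T = 111861
T = 111861 / 2875.3 = 38.9 °C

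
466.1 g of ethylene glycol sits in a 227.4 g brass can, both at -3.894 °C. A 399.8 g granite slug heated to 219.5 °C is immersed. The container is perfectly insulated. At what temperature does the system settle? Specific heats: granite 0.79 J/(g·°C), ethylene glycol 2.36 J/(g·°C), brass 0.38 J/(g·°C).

Energy conservation, ΣQ = 0:
399.8×0.79×(T − 219.5) + 466.1×2.36×(T − (-3.894)) + 227.4×0.38×(T − (-3.894)) = 0
315.84(T − 219.5) + 1100(T − (-3.894)) + 86.41(T − (-3.894)) = 0
1502.3 T = 64707
T = 64707 / 1502.3 = 43.1 °C

T_f ≈ 43.1 °C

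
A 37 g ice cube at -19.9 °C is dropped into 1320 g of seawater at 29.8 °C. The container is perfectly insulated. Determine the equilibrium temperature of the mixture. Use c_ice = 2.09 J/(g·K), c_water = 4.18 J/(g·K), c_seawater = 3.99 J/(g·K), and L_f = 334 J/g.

Conservation of energy gives ΣQ = 0:
ice -19.9→0 °C: 37×2.09×19.9 = 1538.9
  latent heat to melt: 37×334 = 12358
  meltwater 0→T: 37×4.18×T = 154.66 T
  seawater: 5266.8(T − 29.8)
5421.5 T = 156951 − 13897 = 143054
T ≈ 26.39 °C — above 0 °C, consistent with complete melting.

T_f ≈ 26.4 °C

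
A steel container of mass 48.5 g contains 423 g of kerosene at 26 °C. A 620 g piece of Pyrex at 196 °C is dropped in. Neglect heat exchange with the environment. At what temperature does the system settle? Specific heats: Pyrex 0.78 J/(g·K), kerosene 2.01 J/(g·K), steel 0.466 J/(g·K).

T_f ≈ 86.6 °C

T_f is the heat-capacity-weighted average of the initial temperatures:
T_f = (483.6·196 + 850.23·26 + 22.6·26) / (483.6 + 850.23 + 22.6)
    = 117479 / 1356.4 ≈ 86.61 °C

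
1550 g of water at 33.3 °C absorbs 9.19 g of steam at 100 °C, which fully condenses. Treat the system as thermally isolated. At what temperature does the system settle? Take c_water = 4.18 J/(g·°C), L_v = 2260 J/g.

T_f ≈ 36.9 °C

Taking heat into each body as positive, Σ m c ΔT = 0:
latent heat released on condensation: 9.19·2260 = 20769
  condensed water 100 °C→T: 38.41(T − 100)
  water warms: 1550·4.18·(T − 33.3) = 6479(T − 33.3)
6517.4 T = 20769 + 3841.4 + 215751 = 240362
T ≈ 36.88 °C (< 100 °C, so full condensation is consistent).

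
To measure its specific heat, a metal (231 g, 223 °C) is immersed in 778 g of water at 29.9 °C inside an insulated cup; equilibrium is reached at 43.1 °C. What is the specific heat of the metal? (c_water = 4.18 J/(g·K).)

c ≈ 1.03 J/(g·K)

Heat lost by the metal = heat gained by the water:
231·c·(223 − 43.1) = 778·4.18·(43.1 − 29.9)
41557 c = 42927  ⇒  c ≈ 1.033 J/(g·K)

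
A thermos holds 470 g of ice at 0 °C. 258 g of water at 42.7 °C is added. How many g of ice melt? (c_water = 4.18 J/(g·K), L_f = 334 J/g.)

m_melted ≈ 138 g

Cooling the water to 0 °C releases 258×4.18×42.7 = 46049 J.
To melt every bit of ice: 470×334 = 156980 J.
Since 46049 < 156980 J, not all the ice melts; equilibrium is at 0 °C.
m_melted×334 = 46049  ⇒  m_melted ≈ 137.9 g.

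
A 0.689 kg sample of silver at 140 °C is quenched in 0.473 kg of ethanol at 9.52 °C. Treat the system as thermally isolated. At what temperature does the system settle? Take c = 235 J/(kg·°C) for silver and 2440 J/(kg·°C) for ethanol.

T_f ≈ 25.6 °C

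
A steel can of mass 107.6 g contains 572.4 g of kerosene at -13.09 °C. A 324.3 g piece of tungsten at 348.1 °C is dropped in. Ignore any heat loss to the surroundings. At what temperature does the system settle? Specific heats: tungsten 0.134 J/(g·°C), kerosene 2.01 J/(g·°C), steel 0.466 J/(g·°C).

T_f ≈ -0.5 °C

Energy conservation, ΣQ = 0:
324.3*0.134*(T − 348.1) + 572.4*2.01*(T − (-13.09)) + 107.6*0.466*(T − (-13.09)) = 0
1244.1 T = -589.61
T ≈ -0.47 °C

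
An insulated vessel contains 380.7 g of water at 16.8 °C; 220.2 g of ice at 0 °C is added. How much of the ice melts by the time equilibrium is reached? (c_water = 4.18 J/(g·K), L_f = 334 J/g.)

Water can give up m c ΔT = 380.7·4.18·16.8 = 26734 J before reaching 0 °C.
To melt every bit of ice: 220.2·334 = 73547 J.
Since 26734 < 73547 J, not all the ice melts; equilibrium is at 0 °C.
m_melted·334 = 26734  ⇒  m_melted ≈ 80.04 g.

m_melted ≈ 80 g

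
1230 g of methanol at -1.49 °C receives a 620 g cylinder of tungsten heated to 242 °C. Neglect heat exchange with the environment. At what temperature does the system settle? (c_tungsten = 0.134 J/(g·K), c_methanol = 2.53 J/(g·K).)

Let T be the final temperature. ΣQ_i = 0:
620*0.134*(T − 242) + 1230*2.53*(T − (-1.49)) = 0
83.08(T − 242) + 3111.9(T − (-1.49)) = 0
(83.08 + 3111.9) T = 83.08*242 + 3111.9*(-1.49)
T ≈ 4.84 °C

T_f ≈ 4.8 °C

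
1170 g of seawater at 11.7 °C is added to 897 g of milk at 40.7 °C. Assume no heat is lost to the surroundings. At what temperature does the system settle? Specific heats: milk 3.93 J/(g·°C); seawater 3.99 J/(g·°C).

T_f ≈ 24.2 °C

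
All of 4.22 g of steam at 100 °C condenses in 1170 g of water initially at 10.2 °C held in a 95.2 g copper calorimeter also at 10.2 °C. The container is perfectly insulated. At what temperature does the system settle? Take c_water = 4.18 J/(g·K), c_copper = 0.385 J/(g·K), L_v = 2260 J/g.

T_f ≈ 12.4 °C

Taking heat into each body as positive, Σ m c ΔT = 0:
condense steam: −4.22×2260 = −9537.2
  condensate cools 100→T: 4.22×4.18×(T − 100) = 17.64(T − 100)
  original water: 4890.6(T − 10.2)
  cup: 36.65(T − 10.2)
4944.9 T = 9537.2 + 1764 + 50258 = 61559
T ≈ 12.45 °C, under the boiling point, so the assumption holds.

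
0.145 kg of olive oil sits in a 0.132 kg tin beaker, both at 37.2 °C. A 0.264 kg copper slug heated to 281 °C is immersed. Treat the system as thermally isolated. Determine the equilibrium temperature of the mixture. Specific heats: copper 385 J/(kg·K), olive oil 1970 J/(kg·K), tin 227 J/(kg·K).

T_f ≈ 96.6 °C

Energy conservation, ΣQ = 0:
0.264×385×(T − 281) + 0.145×1970×(T − 37.2) + 0.132×227×(T − 37.2) = 0
417.25 T = 40302
T = 40302/417.25 ≈ 96.59 °C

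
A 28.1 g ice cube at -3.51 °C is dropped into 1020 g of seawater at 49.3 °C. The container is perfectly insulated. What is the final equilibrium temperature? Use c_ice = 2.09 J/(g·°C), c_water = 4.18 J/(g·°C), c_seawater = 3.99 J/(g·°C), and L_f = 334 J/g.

Setting the total heat transfer to zero:
ice -3.51→0 °C: 28.1×2.09×3.51 = 206.14; latent heat to melt: 28.1×334 = 9385.4; warm the meltwater: 117.46 T; seawater cools: 1020×3.99×(T − 49.3) = 4069.8(T − 49.3)
4187.3 T = 200641 − 9591.5 = 191050
T ≈ 45.63 °C — above 0 °C, consistent with complete melting.

T_f ≈ 45.6 °C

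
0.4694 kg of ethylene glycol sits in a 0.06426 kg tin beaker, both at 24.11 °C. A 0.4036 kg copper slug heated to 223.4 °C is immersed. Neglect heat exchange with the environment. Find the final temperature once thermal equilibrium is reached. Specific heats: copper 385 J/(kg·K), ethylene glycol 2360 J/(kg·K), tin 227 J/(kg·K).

Taking heat into each body as positive, Σ m c ΔT = 0:
0.4036*385*(T − 223.4) + 0.4694*2360*(T − 24.11) + 0.06426*227*(T − 24.11) = 0
155.39(T − 223.4) + 1107.8(T − 24.11) + 14.59(T − 24.11) = 0
1277.8 T = 61774
T = 61774/1277.8 ≈ 48.35 °C

T_f ≈ 48.3 °C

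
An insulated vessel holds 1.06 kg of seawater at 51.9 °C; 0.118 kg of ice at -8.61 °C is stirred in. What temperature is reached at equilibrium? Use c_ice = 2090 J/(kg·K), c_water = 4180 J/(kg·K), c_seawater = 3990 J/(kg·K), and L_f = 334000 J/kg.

Energy conservation, ΣQ = 0:
ice -8.61→0 °C: 0.118·2090·8.61 = 2123.4; fusion: m_ice L_f = 0.118·334000 = 39412; meltwater 0→T: 0.118·4180·T = 493.24 T; seawater: 4229.4(T − 51.9)
4722.6 T = 219506 − 41535 = 177970
T ≈ 37.68 °C. Since T > 0 °C, the all-ice-melts assumption holds.

T_f ≈ 37.7 °C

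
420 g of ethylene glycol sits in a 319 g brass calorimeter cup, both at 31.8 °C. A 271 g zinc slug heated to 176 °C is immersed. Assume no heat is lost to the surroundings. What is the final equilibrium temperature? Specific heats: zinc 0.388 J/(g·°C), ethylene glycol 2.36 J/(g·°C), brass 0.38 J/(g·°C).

T_f ≈ 44.3 °C

Energy conservation, ΣQ = 0:
271*0.388*(T − 176) + 420*2.36*(T − 31.8) + 319*0.38*(T − 31.8) = 0
105.15(T − 176) + 991.2(T − 31.8) + 121.22(T − 31.8) = 0
(105.15 + 991.2 + 121.22) T = 105.15*176 + 991.2*31.8 + 121.22*31.8
T ≈ 44.25 °C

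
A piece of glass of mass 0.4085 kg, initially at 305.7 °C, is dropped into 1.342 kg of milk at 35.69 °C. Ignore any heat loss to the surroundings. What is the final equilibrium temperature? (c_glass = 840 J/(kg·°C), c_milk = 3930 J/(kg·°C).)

|Q_glass| = |Q_milk|:
0.4085*840*(305.7 − T) = 1.342*3930*(T − 35.69)
343.14(305.7 − T) = 5274.1(T − 35.69)
5617.2 T = 293129  ⇒  T ≈ 52.18 °C

T_f ≈ 52.2 °C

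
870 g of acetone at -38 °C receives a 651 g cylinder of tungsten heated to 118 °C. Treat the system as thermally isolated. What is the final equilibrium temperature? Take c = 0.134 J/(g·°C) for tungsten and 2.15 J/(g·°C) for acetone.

T_f ≈ -31.0 °C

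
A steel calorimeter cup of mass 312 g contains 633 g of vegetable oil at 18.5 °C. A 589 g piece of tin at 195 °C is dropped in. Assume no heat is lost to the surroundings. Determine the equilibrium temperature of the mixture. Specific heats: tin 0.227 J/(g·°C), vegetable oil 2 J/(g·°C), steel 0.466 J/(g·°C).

Let T be the final temperature. ΣQ_i = 0:
589·0.227·(T − 195) + 633·2·(T − 18.5) + 312·0.466·(T − 18.5) = 0
133.7(T − 195) + 1266(T − 18.5) + 145.39(T − 18.5) = 0
1545.1 T = 52183
T ≈ 33.77 °C

T_f ≈ 33.8 °C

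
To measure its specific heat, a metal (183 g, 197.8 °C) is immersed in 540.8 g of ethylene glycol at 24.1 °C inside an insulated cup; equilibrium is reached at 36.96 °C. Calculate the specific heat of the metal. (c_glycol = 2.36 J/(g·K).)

c ≈ 0.558 J/(g·K)

Energy conservation, ΣQ = 0:
183×c×(36.96 − 197.8) + 540.8×2.36×(36.96 − 24.1) = 0
-29434 c = -16413
c = -16413/-29434 ≈ 0.5576 J/(g·K)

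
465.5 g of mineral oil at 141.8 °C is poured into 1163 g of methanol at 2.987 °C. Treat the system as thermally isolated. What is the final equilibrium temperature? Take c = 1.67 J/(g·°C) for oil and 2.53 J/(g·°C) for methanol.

T_f = Σ m_i c_i T_i / Σ m_i c_i:
T_f = (777.38×141.8 + 2942.4×2.987) / (777.38 + 2942.4)
    = 119022 / 3719.8 ≈ 32.00 °C

T_f ≈ 32.0 °C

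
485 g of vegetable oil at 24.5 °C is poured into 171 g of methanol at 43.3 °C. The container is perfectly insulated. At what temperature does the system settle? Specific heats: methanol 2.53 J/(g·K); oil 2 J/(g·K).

T_f ≈ 30.3 °C

Heat lost by the methanol equals heat gained by the oil:
171·2.53·(43.3 − T) = 485·2·(T − 24.5)
432.63(43.3 − T) = 970(T − 24.5)
1402.6 T = 42498  ⇒  T ≈ 30.30 °C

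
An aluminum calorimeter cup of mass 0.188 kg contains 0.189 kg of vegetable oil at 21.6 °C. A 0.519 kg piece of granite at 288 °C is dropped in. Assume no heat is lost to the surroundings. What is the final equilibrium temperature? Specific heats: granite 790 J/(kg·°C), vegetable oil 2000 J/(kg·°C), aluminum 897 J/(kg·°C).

Energy conservation, ΣQ = 0:
0.519·790·(T − 288) + 0.189·2000·(T − 21.6) + 0.188·897·(T − 21.6) = 0
410.01(T − 288) + 378(T − 21.6) + 168.64(T − 21.6) = 0
956.65 T = 129890
T = 129890 / 956.65 = 136 °C

T_f ≈ 135.8 °C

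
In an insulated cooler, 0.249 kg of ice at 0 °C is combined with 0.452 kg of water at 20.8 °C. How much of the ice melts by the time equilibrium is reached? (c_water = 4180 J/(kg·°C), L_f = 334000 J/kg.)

m_melted ≈ 0.118 kg

Heat available from the water dropping to 0 °C: 0.452·4180·20.8 = 39299 J.
Melting all 0.249 kg of ice would need 0.249·334000 = 83166 J.
That's not enough to melt it all — equilibrium is at 0 °C with ice remaining.
Mass melted = 39299/334000 ≈ 0.1177 kg.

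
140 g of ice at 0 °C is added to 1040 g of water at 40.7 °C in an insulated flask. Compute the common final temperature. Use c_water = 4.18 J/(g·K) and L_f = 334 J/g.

Let T be the final temperature. ΣQ_i = 0:
fusion: m_ice L_f = 140×334 = 46760; meltwater 0→T: 140×4.18×T = 585.2 T; water: 4347.2(T − 40.7)
4932.4 T = 176931 − 46760 = 130171
T ≈ 26.39 °C — above 0 °C, consistent with complete melting.

T_f ≈ 26.4 °C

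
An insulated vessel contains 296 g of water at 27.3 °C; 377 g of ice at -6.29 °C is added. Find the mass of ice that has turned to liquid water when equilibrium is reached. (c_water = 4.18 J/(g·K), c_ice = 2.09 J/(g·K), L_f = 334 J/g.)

Cooling the water to 0 °C releases 296·4.18·27.3 = 33778 J.
Of that, 377·2.09·6.29 = 4956.1 J goes to bring the ice to 0 °C, leaving 28822 J.
Melting all 377 g of ice would need 377·334 = 125918 J.
Since 28822 < 125918 J, not all the ice melts; equilibrium is at 0 °C.
m_melt = 28822 / L_f = 86.29 g.

m_melted ≈ 86.3 g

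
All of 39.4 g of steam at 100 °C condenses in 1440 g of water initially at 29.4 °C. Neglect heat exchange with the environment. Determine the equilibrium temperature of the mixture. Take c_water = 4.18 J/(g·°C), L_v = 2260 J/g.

Setting the total heat transfer to zero:
condense steam: −39.4×2260 = −89044; condensate cools 100→T: 39.4×4.18×(T − 100) = 164.69(T − 100); original water: 6019.2(T − 29.4)
6183.9 T = 89044 + 16469 + 176964 = 282478
T ≈ 45.68 °C (< 100 °C, so full condensation is consistent).

T_f ≈ 45.7 °C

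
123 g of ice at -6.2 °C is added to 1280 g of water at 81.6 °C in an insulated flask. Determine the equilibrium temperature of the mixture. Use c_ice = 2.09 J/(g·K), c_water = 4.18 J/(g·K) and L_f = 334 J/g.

Let T be the final temperature. ΣQ_i = 0:
warm ice to 0 °C: 123·2.09·(0 − (-6.2)) = 1593.8
  melt ice: 123·334 = 41082
  warm the meltwater: 514.14 T
  water cools: 1280·4.18·(T − 81.6) = 5350.4(T − 81.6)
5864.5 T = 436593 − 42676 = 393917
T ≈ 67.17 °C — above 0 °C, consistent with complete melting.

T_f ≈ 67.2 °C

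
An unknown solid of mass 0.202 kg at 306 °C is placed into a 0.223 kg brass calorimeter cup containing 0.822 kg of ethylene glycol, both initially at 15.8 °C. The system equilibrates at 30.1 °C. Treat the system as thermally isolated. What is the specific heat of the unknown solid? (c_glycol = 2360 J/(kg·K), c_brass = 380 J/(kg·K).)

Heat gained plus heat lost sum to zero:
0.202·c·(30.1 − 306) + 0.822·2360·(30.1 − 15.8) + 0.223·380·(30.1 − 15.8) = 0
-55.73 c = -28953
c = -28953/-55.73 ≈ 519.5 J/(kg·K)

c ≈ 519 J/(kg·K)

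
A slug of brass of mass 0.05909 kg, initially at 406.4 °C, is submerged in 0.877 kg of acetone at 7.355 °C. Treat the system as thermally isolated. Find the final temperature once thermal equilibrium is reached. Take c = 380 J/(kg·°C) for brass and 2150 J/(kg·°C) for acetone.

T_f ≈ 12.1 °C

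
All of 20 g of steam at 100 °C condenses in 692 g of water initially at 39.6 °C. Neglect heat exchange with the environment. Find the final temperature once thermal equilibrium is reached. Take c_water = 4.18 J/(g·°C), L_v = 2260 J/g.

T_f ≈ 56.5 °C

Sum of m c ΔT and latent-heat terms is zero:
steam→water at 100 °C releases m L_v = 20·2260 = 45200
  condensate cools 100→T: 20·4.18·(T − 100) = 83.6(T − 100)
  original water: 2892.6(T − 39.6)
2976.2 T = 45200 + 8360 + 114545 = 168105
T ≈ 56.48 °C — below 100 °C, confirming all the steam condensed.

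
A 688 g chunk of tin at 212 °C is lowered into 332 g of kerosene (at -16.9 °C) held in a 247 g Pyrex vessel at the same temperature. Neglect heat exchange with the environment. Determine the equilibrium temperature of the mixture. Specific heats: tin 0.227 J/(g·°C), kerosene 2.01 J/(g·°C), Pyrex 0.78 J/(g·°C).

Taking heat into each body as positive, Σ m c ΔT = 0:
688×0.227×(T − 212) + 332×2.01×(T − (-16.9)) + 247×0.78×(T − (-16.9)) = 0
(156.18 + 667.32 + 192.66) T = 156.18×212 + 667.32×(-16.9) + 192.66×(-16.9)
T = 18576 / 1016.2 = 18.3 °C

T_f ≈ 18.3 °C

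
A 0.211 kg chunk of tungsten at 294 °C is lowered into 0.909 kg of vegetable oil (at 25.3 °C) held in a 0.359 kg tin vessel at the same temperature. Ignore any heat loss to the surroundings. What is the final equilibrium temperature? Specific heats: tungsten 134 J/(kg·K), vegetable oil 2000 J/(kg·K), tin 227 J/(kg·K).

T_f ≈ 29.2 °C

T_f = Σ m_i c_i T_i / Σ m_i c_i:
T_f = (28.27×294 + 1818×25.3 + 81.49×25.3) / (28.27 + 1818 + 81.49)
    = 56370 / 1927.8 ≈ 29.24 °C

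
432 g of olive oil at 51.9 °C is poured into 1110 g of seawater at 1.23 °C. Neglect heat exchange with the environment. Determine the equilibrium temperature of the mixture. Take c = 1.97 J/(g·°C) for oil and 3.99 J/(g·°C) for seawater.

T_f ≈ 9.4 °C

Taking heat into each body as positive, Σ m c ΔT = 0:
432·1.97·(T − 51.9) + 1110·3.99·(T − 1.23) = 0
851.04(T − 51.9) + 4428.9(T − 1.23) = 0
5279.9 T = 49617
T ≈ 9.40 °C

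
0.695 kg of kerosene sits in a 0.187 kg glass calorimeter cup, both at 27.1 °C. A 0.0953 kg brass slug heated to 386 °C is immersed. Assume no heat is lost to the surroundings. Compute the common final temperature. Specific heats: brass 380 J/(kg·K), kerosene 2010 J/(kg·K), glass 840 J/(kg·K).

T_f ≈ 35.3 °C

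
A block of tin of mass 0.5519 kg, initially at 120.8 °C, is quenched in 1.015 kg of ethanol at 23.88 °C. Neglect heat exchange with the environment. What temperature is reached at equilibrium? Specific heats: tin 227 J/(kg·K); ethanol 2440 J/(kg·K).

T_f ≈ 28.5 °C

Let T be the final temperature. ΣQ_i = 0:
0.5519*227*(T − 120.8) + 1.015*2440*(T − 23.88) = 0
125.28(T − 120.8) + 2476.6(T − 23.88) = 0
(125.28 + 2476.6) T = 125.28*120.8 + 2476.6*23.88
T ≈ 28.55 °C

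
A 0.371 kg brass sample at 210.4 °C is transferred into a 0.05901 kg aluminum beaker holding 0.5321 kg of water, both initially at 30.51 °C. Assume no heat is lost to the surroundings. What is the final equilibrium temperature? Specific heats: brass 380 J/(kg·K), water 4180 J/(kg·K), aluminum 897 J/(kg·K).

T_f = Σ m_i c_i T_i / Σ m_i c_i:
T_f = (140.98·210.4 + 2224.2·30.51 + 52.93·30.51) / (140.98 + 2224.2 + 52.93)
    = 99137 / 2418.1 ≈ 41.00 °C

T_f ≈ 41.0 °C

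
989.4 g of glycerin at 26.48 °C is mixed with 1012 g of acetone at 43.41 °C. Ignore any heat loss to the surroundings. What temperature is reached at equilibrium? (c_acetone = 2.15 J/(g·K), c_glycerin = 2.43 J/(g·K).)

|Q_acetone| = |Q_glycerin|:
1012*2.15*(43.41 − T) = 989.4*2.43*(T − 26.48)
2175.8(43.41 − T) = 2404.2(T − 26.48)
4580 T = 158116  ⇒  T ≈ 34.52 °C

T_f ≈ 34.5 °C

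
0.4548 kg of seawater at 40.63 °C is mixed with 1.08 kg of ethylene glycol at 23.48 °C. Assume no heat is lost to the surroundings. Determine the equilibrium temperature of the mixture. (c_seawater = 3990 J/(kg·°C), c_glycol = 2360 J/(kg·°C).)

|Q_seawater| = |Q_glycol|:
0.4548×3990×(40.63 − T) = 1.08×2360×(T − 23.48)
1814.7(40.63 − T) = 2548.8(T − 23.48)
4363.5 T = 133575  ⇒  T ≈ 30.61 °C

T_f ≈ 30.6 °C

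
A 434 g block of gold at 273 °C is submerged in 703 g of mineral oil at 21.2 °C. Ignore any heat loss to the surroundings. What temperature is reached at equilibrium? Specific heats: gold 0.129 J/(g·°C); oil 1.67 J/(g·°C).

T_f is the heat-capacity-weighted average of the initial temperatures:
T_f = (55.99*273 + 1174*21.2) / (55.99 + 1174)
    = 40173 / 1230 ≈ 32.66 °C

T_f ≈ 32.7 °C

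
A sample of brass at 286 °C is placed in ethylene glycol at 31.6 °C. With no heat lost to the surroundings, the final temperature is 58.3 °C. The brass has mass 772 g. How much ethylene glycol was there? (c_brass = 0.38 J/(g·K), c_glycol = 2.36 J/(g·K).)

m ≈ 1060 g

Heat lost by the brass = heat gained by the glycol:
772×0.38×(286 − 58.3) = m×2.36×(58.3 − 31.6)
63.01 m = 66798  ⇒  m ≈ 1060 g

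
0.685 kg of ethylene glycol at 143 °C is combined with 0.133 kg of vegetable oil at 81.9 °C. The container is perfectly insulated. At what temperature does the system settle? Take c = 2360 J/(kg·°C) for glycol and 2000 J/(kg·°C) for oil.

T_f = Σ m_i c_i T_i / Σ m_i c_i:
T_f = (1616.6*143 + 266*81.9) / (1616.6 + 266)
    = 252959 / 1882.6 ≈ 134.37 °C

T_f ≈ 134.4 °C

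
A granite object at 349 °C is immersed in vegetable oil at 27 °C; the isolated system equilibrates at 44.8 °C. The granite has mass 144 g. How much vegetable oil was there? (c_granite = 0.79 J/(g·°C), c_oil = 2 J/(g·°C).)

m ≈ 972 g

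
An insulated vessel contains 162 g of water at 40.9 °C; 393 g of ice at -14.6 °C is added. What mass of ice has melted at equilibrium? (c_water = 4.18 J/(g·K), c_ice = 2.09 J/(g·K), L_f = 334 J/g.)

m_melted ≈ 47 g

Cooling the water to 0 °C releases 162×4.18×40.9 = 27696 J.
Warming the ice to 0 °C takes 393×2.09×14.6 = 11992 J, leaving 15704 J for melting.
Melting all 393 g of ice would need 393×334 = 131262 J.
Since 15704 < 131262 J, not all the ice melts; equilibrium is at 0 °C.
m_melt = 15704 / L_f = 47.02 g.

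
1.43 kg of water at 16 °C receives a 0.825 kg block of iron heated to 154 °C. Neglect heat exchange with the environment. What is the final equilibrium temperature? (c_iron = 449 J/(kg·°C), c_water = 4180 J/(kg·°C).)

Net heat exchanged in the isolated system is zero:
0.825*449*(T − 154) + 1.43*4180*(T − 16) = 0
(370.42 + 5977.4) T = 370.42*154 + 5977.4*16
T = 152684/6347.8 ≈ 24.05 °C

T_f ≈ 24.1 °C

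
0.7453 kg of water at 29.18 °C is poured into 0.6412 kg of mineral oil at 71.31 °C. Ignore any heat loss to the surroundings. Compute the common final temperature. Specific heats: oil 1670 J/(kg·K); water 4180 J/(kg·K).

Heat gained plus heat lost sum to zero:
0.6412*1670*(T − 71.31) + 0.7453*4180*(T − 29.18) = 0
4186.2 T = 167265
T ≈ 39.96 °C

T_f ≈ 40.0 °C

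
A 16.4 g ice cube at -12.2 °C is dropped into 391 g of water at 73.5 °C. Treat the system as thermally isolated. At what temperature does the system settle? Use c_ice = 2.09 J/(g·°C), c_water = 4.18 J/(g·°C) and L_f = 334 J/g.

T_f ≈ 67.1 °C

Sum of m c ΔT and latent-heat terms is zero:
ice -12.2→0 °C: 16.4×2.09×12.2 = 418.17
  fusion: m_ice L_f = 16.4×334 = 5477.6
  meltwater 0→T: 16.4×4.18×T = 68.55 T
  water cools: 391×4.18×(T − 73.5) = 1634.4(T − 73.5)
1702.9 T = 120127 − 5895.8 = 114231
T ≈ 67.08 °C (positive, so assuming full melt was valid).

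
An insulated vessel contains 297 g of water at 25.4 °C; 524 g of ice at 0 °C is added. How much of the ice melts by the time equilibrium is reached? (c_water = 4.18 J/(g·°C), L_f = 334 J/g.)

m_melted ≈ 94.4 g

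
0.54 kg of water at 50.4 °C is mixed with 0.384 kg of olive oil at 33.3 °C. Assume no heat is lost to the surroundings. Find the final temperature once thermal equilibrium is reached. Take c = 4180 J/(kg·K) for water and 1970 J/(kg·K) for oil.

Heat lost by the water equals heat gained by the oil:
0.54*4180*(50.4 − T) = 0.384*1970*(T − 33.3)
2257.2(50.4 − T) = 756.48(T − 33.3)
3013.7 T = 138954  ⇒  T ≈ 46.11 °C

T_f ≈ 46.1 °C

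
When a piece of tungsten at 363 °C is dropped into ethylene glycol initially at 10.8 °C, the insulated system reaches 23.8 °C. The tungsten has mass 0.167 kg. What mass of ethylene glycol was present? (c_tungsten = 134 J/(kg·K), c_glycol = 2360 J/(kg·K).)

m ≈ 0.247 kg

Heat gained plus heat lost sum to zero:
0.167·134·(23.8 − 363) + m·2360·(23.8 − 10.8) = 0
30680 m = 7590.6
m = 7590.6/30680 ≈ 0.2474 kg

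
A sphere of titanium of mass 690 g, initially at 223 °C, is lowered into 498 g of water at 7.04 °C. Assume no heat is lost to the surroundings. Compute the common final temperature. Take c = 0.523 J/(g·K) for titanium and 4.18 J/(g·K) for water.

Set heat shed by the hot body equal to heat absorbed by the cold body:
690×0.523×(223 − T) = 498×4.18×(T − 7.04)
360.87(223 − T) = 2081.6(T − 7.04)
2442.5 T = 95129  ⇒  T ≈ 38.95 °C

T_f ≈ 38.9 °C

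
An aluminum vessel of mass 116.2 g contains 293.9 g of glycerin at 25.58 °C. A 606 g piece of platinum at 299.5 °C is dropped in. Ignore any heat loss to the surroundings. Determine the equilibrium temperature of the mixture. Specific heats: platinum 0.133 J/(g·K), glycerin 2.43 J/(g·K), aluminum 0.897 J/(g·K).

Heat gained plus heat lost sum to zero:
606*0.133*(T − 299.5) + 293.9*2.43*(T − 25.58) + 116.2*0.897*(T − 25.58) = 0
80.6(T − 299.5) + 714.18(T − 25.58) + 104.23(T − 25.58) = 0
899.01 T = 45074
T ≈ 50.14 °C

T_f ≈ 50.1 °C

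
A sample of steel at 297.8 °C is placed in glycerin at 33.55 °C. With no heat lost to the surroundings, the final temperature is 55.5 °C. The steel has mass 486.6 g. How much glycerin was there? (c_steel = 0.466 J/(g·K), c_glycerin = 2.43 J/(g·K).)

m ≈ 1030 g

Taking heat into each body as positive, Σ m c ΔT = 0:
486.6×0.466×(55.5 − 297.8) + m×2.43×(55.5 − 33.55) = 0
53.34 m = 54943
m = 54943/53.34 ≈ 1030 g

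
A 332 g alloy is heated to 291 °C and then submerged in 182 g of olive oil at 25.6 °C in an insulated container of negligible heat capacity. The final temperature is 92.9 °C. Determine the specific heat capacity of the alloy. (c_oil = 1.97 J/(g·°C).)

c ≈ 0.367 J/(g·°C)

m_s c (T_s − T_f) = m_oil c_oil (T_f − T_0):
332·c·(291 − 92.9) = 182·1.97·(92.9 − 25.6)
65769 c = 24130  ⇒  c ≈ 0.3669 J/(g·°C)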